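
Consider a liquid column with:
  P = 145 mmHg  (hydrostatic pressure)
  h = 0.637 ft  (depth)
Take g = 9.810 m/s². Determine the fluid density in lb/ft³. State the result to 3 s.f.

634 lb/ft³

Rearranging: ρ = P/(g·h).
P = 145 mmHg = 19332 Pa; h = 0.637 ft = 0.1942 m; g = 9.810 m/s².
ρ = 10150 kg/m³
10150 kg/m³ × (1 lb/ft³ / 16.02 kg/m³) = 633.6 lb/ft³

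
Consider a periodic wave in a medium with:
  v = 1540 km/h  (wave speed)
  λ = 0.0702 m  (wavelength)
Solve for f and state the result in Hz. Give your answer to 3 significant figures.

Rearranging v = f·λ for f: f = v/λ.
v = 1540 km/h = 427.8 m/s; λ = 0.0702 m.
f = 6094 Hz

6090 Hz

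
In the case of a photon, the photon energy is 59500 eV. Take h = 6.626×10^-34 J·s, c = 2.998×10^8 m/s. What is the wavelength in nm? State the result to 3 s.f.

Rearranging E = h·c/λ for λ: λ = hc/E.
E = 59500 eV = 9.533×10^-15 J; h = 6.626×10^-34 J·s; c = 2.998×10^8 m/s.
λ = 2.084×10^-11 m
2.084×10^-11 m × (1 nm / 1.000×10^-9 m) = 0.02084 nm

0.0208 nm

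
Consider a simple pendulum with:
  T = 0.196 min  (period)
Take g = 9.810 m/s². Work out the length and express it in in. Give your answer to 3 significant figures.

1350 in

Solving T = 2π√(L/g) for L: L = g·(T/2π)².
T = 0.196 min = 11.76 s; g = 9.810 m/s².
L = 34.37 m
34.37 m × (1 in / 0.02540 m) = 1353 in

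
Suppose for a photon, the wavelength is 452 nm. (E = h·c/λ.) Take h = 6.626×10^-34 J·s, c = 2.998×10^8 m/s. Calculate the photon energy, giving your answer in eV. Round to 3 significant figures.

2.74 eV

E is given directly by: E = hc/λ.
λ = 452 nm = 4.520×10^-7 m; h = 6.626×10^-34 J·s; c = 2.998×10^8 m/s.
E = 4.395×10^-19 J  (the unit combination reduces to kg·m²/s² = J)
4.395×10^-19 J × (1 eV / 1.602×10^-19 J) = 2.743 eV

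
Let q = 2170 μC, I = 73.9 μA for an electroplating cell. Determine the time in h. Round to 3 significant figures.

0.00816 h

Rearranging: t = q/I.
q = 2170 μC = 0.002170 C; I = 73.9 μA = 7.390×10^-5 A.
t = 29.36 s
29.36 s × (1 h / 3600 s) = 0.008157 h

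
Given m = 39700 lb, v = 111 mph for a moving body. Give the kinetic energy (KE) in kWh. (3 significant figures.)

Directly: KE = ½mv².
m = 39700 lb = 18008 kg; v = 111 mph = 49.62 m/s.
KE = 2.217×10^7 J
2.217×10^7 J × (1 kWh / 3.600×10^6 J) = 6.158 kWh

6.16 kWh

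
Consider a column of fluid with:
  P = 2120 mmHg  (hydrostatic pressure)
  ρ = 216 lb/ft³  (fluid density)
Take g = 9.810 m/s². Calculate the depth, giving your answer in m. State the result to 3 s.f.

Solving P = ρ·g·h for h: h = P/(ρ·g).
P = 2120 mmHg = 2.826×10^5 Pa; ρ = 216 lb/ft³ = 3460 kg/m³; g = 9.810 m/s².
h = 8.327 m

8.33 m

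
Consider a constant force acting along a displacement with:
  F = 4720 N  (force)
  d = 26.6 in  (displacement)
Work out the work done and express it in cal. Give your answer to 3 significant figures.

Directly: W = F·d.
F = 4720 N; d = 26.6 in = 0.6756 m.
W = 3189 J
3189 J × (1 cal / 4.184 J) = 762.2 cal

762 cal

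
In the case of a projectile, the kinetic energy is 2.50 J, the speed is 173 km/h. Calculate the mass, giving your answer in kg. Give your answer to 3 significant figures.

Rearranging KE = ½mv² for m: m = 2·KE/v².
KE = 2.50 J; v = 173 km/h = 48.06 m/s.
m = 0.002165 kg

0.00217 kg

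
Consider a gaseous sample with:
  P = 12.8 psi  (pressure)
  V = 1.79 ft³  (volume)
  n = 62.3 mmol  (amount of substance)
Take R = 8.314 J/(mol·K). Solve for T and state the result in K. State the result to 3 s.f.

From the ideal-gas law: T = PV/(nR).
P = 12.8 psi = 88253 Pa; V = 1.79 ft³ = 0.05069 m³; n = 62.3 mmol = 0.06230 mol; R = 8.314 J/(mol·K).
T = 8636 K

8640 K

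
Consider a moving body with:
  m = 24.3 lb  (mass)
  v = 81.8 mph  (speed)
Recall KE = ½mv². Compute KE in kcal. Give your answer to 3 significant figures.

KE is given directly by: KE = ½mv².
m = 24.3 lb = 11.02 kg; v = 81.8 mph = 36.57 m/s.
KE = 7370 J
7370 J × (1 kcal / 4184 J) = 1.761 kcal

1.76 kcal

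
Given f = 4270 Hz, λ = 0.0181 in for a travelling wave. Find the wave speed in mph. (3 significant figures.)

4.39 mph

Directly: v = fλ.
f = 4270 Hz; λ = 0.0181 in = 4.597×10^-4 m.
v = 1.963 m/s
1.963 m/s × (1 mph / 0.4470 m/s) = 4.391 mph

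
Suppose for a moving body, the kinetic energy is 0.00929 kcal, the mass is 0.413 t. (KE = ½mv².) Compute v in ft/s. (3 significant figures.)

1.42 ft/s

Solving KE = ½mv² for v: v = √(2·KE/m).
KE = 0.00929 kcal = 38.87 J; m = 0.413 t = 413.0 kg.
v = 0.4339 m/s
0.4339 m/s × (1 ft/s / 0.3048 m/s) = 1.423 ft/s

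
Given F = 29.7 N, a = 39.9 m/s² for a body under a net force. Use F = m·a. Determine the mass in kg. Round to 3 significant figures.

0.744 kg

From Newton's second law: m = F/a.
F = 29.7 N; a = 39.9 m/s².
m = 0.7444 kg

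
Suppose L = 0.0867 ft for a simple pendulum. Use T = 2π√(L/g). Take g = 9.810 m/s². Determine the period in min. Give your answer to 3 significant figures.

T is given directly by: T = 2π√(L/g).
L = 0.0867 ft = 0.02643 m; g = 9.810 m/s².
T = 0.3261 s
0.3261 s × (1 min / 60.00 s) = 0.005435 min

0.00544 min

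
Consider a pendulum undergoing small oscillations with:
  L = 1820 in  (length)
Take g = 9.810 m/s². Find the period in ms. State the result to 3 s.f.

Directly: T = 2π√(L/g).
L = 1820 in = 46.23 m; g = 9.810 m/s².
T = 13.64 s
13.64 s × (1 ms / 0.001000 s) = 13639 ms

13600 ms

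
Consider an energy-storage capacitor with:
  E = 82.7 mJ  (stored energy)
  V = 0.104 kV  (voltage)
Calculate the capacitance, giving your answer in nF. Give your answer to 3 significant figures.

15300 nF

Rearranging: C = 2E/V².
E = 82.7 mJ = 0.08270 J; V = 0.104 kV = 104.0 V.
C = 1.529×10^-5 F
1.529×10^-5 F × (1 nF / 1.000×10^-9 F) = 15292 nF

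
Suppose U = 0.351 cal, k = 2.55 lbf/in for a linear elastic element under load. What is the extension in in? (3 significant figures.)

3.19 in

Rearranging: x = √(2U/k).
U = 0.351 cal = 1.469 J; k = 2.55 lbf/in = 446.6 N/m.
x = 0.08110 m
0.08110 m × (1 in / 0.02540 m) = 3.193 in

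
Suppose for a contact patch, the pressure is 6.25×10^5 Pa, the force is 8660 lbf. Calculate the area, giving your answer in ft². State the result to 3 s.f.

Rearranging: A = F/P.
P = 6.25×10^5 Pa; F = 8660 lbf = 38522 N.
A = 0.06163 m²
0.06163 m² × (1 ft² / 0.09290 m²) = 0.6634 ft²

0.663 ft²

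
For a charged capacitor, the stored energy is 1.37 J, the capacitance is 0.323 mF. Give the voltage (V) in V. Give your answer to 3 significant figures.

Rearranging: V = √(2E/C).
E = 1.37 J; C = 0.323 mF = 3.230×10^-4 F.
V = 92.10 V

92.1 V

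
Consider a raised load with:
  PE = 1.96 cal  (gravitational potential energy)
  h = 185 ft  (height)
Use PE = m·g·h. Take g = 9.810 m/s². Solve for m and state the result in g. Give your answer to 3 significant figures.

Solving PE = m·g·h for m: m = PE/(g·h).
PE = 1.96 cal = 8.201 J; h = 185 ft = 56.39 m; g = 9.810 m/s².
m = 0.01482 kg
0.01482 kg × (1 g / 0.001000 kg) = 14.82 g

14.8 g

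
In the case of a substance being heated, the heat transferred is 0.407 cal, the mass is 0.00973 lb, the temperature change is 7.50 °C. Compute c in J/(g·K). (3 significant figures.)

0.0514 J/(g·K)

Rearranging Q = m·c·ΔT for c: c = Q/(m·ΔT).
Q = 0.407 cal = 1.703 J; m = 0.00973 lb = 0.004413 kg; ΔT = 7.50 °C = 7.500 K.
c = 51.45 J/(kg·K)
51.45 J/(kg·K) × (1 J/(g·K) / 1000 J/(kg·K)) = 0.05145 J/(g·K)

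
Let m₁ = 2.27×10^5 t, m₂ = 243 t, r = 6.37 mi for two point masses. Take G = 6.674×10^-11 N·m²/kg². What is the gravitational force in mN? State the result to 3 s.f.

From Newton's law of gravitation: F = Gm₁m₂/r².
m₁ = 2.27×10^5 t = 2.270×10^8 kg; m₂ = 243 t = 2.430×10^5 kg; r = 6.37 mi = 10252 m; G = 6.674×10^-11 N·m²/kg².
F = 3.503×10^-5 N  (the unit combination reduces to kg·m/s² = N)
3.503×10^-5 N × (1 mN / 0.001000 N) = 0.03503 mN

0.0350 mN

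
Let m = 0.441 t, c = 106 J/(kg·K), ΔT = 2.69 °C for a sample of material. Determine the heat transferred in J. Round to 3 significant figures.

Q is given directly by: Q = mcΔT.
m = 0.441 t = 441.0 kg; c = 106 J/(kg·K); ΔT = 2.69 °C = 2.690 K.
Q = 1.257×10^5 J

1.26×10^5 J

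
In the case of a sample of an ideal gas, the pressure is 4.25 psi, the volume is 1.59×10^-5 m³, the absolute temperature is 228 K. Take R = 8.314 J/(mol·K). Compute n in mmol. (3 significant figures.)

From the ideal-gas law: n = PV/(RT).
P = 4.25 psi = 29303 Pa; V = 1.59×10^-5 m³; T = 228 K; R = 8.314 J/(mol·K).
n = 2.458×10^-4 mol
2.458×10^-4 mol × (1 mmol / 0.001000 mol) = 0.2458 mmol

0.246 mmol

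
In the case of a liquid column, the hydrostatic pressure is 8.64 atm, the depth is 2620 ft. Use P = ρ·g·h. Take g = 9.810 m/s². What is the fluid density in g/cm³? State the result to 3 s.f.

Rearranging: ρ = P/(g·h).
P = 8.64 atm = 8.754×10^5 Pa; h = 2620 ft = 798.6 m; g = 9.810 m/s².
ρ = 111.7 kg/m³
111.7 kg/m³ × (1 g/cm³ / 1000 kg/m³) = 0.1117 g/cm³

0.112 g/cm³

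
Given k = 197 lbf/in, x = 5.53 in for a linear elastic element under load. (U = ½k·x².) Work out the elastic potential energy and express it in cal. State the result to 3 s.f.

U is given directly by: U = ½kx².
k = 197 lbf/in = 34500 N/m; x = 5.53 in = 0.1405 m.
U = 340.3 J
340.3 J × (1 cal / 4.184 J) = 81.34 cal

81.3 cal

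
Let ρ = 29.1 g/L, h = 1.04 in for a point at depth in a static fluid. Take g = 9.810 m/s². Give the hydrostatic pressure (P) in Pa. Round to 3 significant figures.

7.54 Pa

Directly: P = ρgh.
ρ = 29.1 g/L = 29.10 kg/m³; h = 1.04 in = 0.02642 m; g = 9.810 m/s².
P = 7.541 Pa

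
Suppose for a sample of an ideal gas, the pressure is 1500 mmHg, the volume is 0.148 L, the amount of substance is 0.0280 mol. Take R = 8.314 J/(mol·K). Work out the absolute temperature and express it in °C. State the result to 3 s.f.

Rearranging: T = PV/(nR).
P = 1500 mmHg = 2.000×10^5 Pa; V = 0.148 L = 1.480×10^-4 m³; n = 0.0280 mol; R = 8.314 J/(mol·K).
T = 127.1 K
127.1 K − 273.15 = -146.0 °C

-146 °C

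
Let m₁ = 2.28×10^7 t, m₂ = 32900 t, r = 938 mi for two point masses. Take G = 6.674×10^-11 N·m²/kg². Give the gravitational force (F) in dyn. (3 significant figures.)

From Newton's law of gravitation: F = Gm₁m₂/r².
m₁ = 2.28×10^7 t = 2.280×10^10 kg; m₂ = 32900 t = 3.290×10^7 kg; r = 938 mi = 1.510×10^6 m; G = 6.674×10^-11 N·m²/kg².
F = 2.197×10^-5 N
2.197×10^-5 N × (1 dyn / 1.000×10^-5 N) = 2.197 dyn

2.20 dyn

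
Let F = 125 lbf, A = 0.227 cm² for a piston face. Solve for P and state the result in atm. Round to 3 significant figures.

P is given directly by: P = F/A.
F = 125 lbf = 556.0 N; A = 0.227 cm² = 2.270×10^-5 m².
P = 2.449×10^7 Pa
2.449×10^7 Pa × (1 atm / 1.013×10^5 Pa) = 241.7 atm

242 atm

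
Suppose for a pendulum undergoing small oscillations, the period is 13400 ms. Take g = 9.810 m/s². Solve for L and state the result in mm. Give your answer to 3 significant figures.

44600 mm

Solving T = 2π√(L/g) for L: L = g·(T/2π)².
T = 13400 ms = 13.40 s; g = 9.810 m/s².
L = 44.62 m
44.62 m × (1 mm / 0.001000 m) = 44619 mm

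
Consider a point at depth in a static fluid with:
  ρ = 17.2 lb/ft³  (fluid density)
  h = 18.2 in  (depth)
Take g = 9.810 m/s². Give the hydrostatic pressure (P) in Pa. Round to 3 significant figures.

P is given directly by: P = ρgh.
ρ = 17.2 lb/ft³ = 275.5 kg/m³; h = 18.2 in = 0.4623 m; g = 9.810 m/s².
P = 1249 Pa

1250 Pa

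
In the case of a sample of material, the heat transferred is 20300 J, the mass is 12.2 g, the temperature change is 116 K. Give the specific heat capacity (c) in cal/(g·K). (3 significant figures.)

Rearranging: c = Q/(m·ΔT).
Q = 20300 J; m = 12.2 g = 0.01220 kg; ΔT = 116 K.
c = 14344 J/(kg·K)
14344 J/(kg·K) × (1 cal/(g·K) / 4184 J/(kg·K)) = 3.428 cal/(g·K)

3.43 cal/(g·K)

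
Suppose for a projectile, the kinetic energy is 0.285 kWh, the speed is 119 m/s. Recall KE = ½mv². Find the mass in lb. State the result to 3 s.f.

319 lb

Rearranging: m = 2·KE/v².
KE = 0.285 kWh = 1.026×10^6 J; v = 119 m/s.
m = 144.9 kg
144.9 kg × (1 lb / 0.4536 kg) = 319.5 lb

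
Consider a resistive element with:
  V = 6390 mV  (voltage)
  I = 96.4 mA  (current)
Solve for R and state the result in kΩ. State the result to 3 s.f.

0.0663 kΩ

From Ohm's law: R = V/I.
V = 6390 mV = 6.390 V; I = 96.4 mA = 0.09640 A.
R = 66.29 Ω
66.29 Ω × (1 kΩ / 1000 Ω) = 0.06629 kΩ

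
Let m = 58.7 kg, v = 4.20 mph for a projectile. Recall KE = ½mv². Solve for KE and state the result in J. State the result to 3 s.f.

Directly: KE = ½mv².
m = 58.7 kg; v = 4.20 mph = 1.878 m/s.
KE = 103.5 J  (the unit combination reduces to kg·m²/s² = J)

103 J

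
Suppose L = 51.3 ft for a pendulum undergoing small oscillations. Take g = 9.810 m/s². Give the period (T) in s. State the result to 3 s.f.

7.93 s

Directly: T = 2π√(L/g).
L = 51.3 ft = 15.64 m; g = 9.810 m/s².
T = 7.933 s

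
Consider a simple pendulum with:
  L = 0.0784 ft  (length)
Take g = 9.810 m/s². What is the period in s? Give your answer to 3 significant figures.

0.310 s

T is given directly by: T = 2π√(L/g).
L = 0.0784 ft = 0.02390 m; g = 9.810 m/s².
T = 0.3101 s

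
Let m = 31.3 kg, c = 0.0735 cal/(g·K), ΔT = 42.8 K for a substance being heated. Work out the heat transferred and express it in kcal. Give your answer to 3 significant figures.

98.5 kcal

Q is given directly by: Q = mcΔT.
m = 31.3 kg; c = 0.0735 cal/(g·K) = 307.5 J/(kg·K); ΔT = 42.8 K.
Q = 4.120×10^5 J  (the unit combination reduces to kg·m²/s² = J)
4.120×10^5 J × (1 kcal / 4184 J) = 98.46 kcal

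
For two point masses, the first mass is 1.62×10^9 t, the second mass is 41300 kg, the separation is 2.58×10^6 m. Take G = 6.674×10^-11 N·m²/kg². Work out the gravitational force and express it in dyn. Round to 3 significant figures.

From Newton's law of gravitation: F = Gm₁m₂/r².
m₁ = 1.62×10^9 t = 1.620×10^12 kg; m₂ = 41300 kg; r = 2.58×10^6 m; G = 6.674×10^-11 N·m²/kg².
F = 6.708×10^-7 N
6.708×10^-7 N × (1 dyn / 1.000×10^-5 N) = 0.06708 dyn

0.0671 dyn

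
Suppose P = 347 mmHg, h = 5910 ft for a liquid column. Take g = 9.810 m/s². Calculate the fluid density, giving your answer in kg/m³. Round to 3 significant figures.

Rearranging P = ρ·g·h for ρ: ρ = P/(g·h).
P = 347 mmHg = 46263 Pa; h = 5910 ft = 1801 m; g = 9.810 m/s².
ρ = 2.618 kg/m³

2.62 kg/m³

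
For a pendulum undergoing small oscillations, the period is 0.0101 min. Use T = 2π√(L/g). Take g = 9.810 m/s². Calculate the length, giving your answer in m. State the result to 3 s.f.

Rearranging T = 2π√(L/g) for L: L = g·(T/2π)².
T = 0.0101 min = 0.6060 s; g = 9.810 m/s².
L = 0.09125 m

0.0913 m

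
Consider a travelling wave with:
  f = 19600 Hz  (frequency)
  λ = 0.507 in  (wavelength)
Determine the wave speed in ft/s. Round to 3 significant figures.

828 ft/s

Directly: v = fλ.
f = 19600 Hz; λ = 0.507 in = 0.01288 m.
v = 252.4 m/s
252.4 m/s × (1 ft/s / 0.3048 m/s) = 828.1 ft/s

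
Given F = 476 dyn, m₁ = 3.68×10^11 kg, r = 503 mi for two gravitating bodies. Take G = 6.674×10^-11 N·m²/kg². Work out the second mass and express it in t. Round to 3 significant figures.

1.27×10^5 t

Solving F = G·m₁·m₂/r² for m₂: m₂ = F·r²/(G·m₁).
F = 476 dyn = 0.004760 N; m₁ = 3.68×10^11 kg; r = 503 mi = 8.095×10^5 m; G = 6.674×10^-11 N·m²/kg².
m₂ = 1.270×10^8 kg
1.270×10^8 kg × (1 t / 1000 kg) = 1.270×10^5 t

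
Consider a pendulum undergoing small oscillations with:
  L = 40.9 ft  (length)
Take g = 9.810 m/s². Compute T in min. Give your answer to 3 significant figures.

Directly: T = 2π√(L/g).
L = 40.9 ft = 12.47 m; g = 9.810 m/s².
T = 7.083 s
7.083 s × (1 min / 60.00 s) = 0.1180 min

0.118 min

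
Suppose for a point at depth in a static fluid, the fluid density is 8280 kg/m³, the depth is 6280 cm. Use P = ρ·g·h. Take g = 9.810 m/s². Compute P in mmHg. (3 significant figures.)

P is given directly by: P = ρgh.
ρ = 8280 kg/m³; h = 6280 cm = 62.80 m; g = 9.810 m/s².
P = 5.101×10^6 Pa
5.101×10^6 Pa × (1 mmHg / 133.3 Pa) = 38261 mmHg

38300 mmHg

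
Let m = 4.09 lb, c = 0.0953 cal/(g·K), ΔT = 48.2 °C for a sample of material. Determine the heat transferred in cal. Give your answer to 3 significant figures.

Q is given directly by: Q = mcΔT.
m = 4.09 lb = 1.855 kg; c = 0.0953 cal/(g·K) = 398.7 J/(kg·K); ΔT = 48.2 °C = 48.20 K.
Q = 35655 J
35655 J × (1 cal / 4.184 J) = 8522 cal

8520 cal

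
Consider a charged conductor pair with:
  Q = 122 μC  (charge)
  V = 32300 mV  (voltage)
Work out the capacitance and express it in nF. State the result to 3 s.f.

3780 nF

Directly: C = Q/V.
Q = 122 μC = 1.220×10^-4 C; V = 32300 mV = 32.30 V.
C = 3.777×10^-6 F
3.777×10^-6 F × (1 nF / 1.000×10^-9 F) = 3777 nF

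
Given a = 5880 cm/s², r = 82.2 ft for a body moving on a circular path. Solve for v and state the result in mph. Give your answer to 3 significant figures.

85.9 mph

Solving a = v²/r for v: v = √(a·r).
a = 5880 cm/s² = 58.80 m/s²; r = 82.2 ft = 25.05 m.
v = 38.38 m/s
38.38 m/s × (1 mph / 0.4470 m/s) = 85.86 mph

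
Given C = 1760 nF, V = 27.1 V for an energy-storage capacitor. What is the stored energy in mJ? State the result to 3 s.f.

E is given directly by: E = ½CV².
C = 1760 nF = 1.760×10^-6 F; V = 27.1 V.
E = 6.463×10^-4 J
6.463×10^-4 J × (1 mJ / 0.001000 J) = 0.6463 mJ

0.646 mJ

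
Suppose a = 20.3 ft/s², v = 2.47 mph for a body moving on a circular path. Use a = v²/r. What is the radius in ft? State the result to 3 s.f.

0.646 ft

Solving a = v²/r for r: r = v²/a.
a = 20.3 ft/s² = 6.187 m/s²; v = 2.47 mph = 1.104 m/s.
r = 0.1970 m
0.1970 m × (1 ft / 0.3048 m) = 0.6465 ft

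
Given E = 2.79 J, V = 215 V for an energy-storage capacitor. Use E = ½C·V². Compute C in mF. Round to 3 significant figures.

0.121 mF

Rearranging: C = 2E/V².
E = 2.79 J; V = 215 V.
C = 1.207×10^-4 F
1.207×10^-4 F × (1 mF / 0.001000 F) = 0.1207 mF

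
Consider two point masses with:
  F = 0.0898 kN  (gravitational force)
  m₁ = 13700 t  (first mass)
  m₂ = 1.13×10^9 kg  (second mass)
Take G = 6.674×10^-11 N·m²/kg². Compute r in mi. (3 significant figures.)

0.0667 mi

From Newton's law of gravitation: r = √(G·m₁m₂/F).
F = 0.0898 kN = 89.80 N; m₁ = 13700 t = 1.370×10^7 kg; m₂ = 1.13×10^9 kg; G = 6.674×10^-11 N·m²/kg².
r = 107.3 m
107.3 m × (1 mi / 1609 m) = 0.06665 mi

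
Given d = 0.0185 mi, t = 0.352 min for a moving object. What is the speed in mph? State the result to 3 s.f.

Directly: v = d/t.
d = 0.0185 mi = 29.77 m; t = 0.352 min = 21.12 s.
v = 1.410 m/s
1.410 m/s × (1 mph / 0.4470 m/s) = 3.153 mph

3.15 mph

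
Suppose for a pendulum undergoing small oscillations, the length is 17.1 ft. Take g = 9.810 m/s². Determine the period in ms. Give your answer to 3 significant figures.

4580 ms

T is given directly by: T = 2π√(L/g).
L = 17.1 ft = 5.212 m; g = 9.810 m/s².
T = 4.580 s
4.580 s × (1 ms / 0.001000 s) = 4580 ms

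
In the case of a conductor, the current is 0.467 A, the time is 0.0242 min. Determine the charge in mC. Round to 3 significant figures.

q is given directly by: q = It.
I = 0.467 A; t = 0.0242 min = 1.452 s.
q = 0.6781 C
0.6781 C × (1 mC / 0.001000 C) = 678.1 mC

678 mC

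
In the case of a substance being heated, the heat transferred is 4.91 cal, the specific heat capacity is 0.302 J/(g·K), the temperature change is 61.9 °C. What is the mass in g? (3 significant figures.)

Rearranging: m = Q/(c·ΔT).
Q = 4.91 cal = 20.54 J; c = 0.302 J/(g·K) = 302.0 J/(kg·K); ΔT = 61.9 °C = 61.90 K.
m = 0.001099 kg
0.001099 kg × (1 g / 0.001000 kg) = 1.099 g

1.10 g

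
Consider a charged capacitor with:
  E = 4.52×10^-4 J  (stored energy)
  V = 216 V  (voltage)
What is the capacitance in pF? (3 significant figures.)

Rearranging: C = 2E/V².
E = 4.52×10^-4 J; V = 216 V.
C = 1.938×10^-8 F
1.938×10^-8 F × (1 pF / 1.000×10^-12 F) = 19376 pF

19400 pF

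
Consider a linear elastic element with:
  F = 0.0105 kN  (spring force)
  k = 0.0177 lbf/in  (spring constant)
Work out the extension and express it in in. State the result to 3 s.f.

From Hooke's law: x = F/k.
F = 0.0105 kN = 10.50 N; k = 0.0177 lbf/in = 3.100 N/m.
x = 3.387 m
3.387 m × (1 in / 0.02540 m) = 133.4 in

133 in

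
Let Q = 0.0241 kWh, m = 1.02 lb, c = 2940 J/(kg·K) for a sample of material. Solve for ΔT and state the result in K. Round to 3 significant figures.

63.8 K

Rearranging: ΔT = Q/(m·c).
Q = 0.0241 kWh = 86760 J; m = 1.02 lb = 0.4627 kg; c = 2940 J/(kg·K).
ΔT = 63.78 K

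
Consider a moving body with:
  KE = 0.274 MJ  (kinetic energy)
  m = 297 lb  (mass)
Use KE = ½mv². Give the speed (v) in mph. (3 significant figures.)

143 mph

Rearranging KE = ½mv² for v: v = √(2·KE/m).
KE = 0.274 MJ = 2.740×10^5 J; m = 297 lb = 134.7 kg.
v = 63.78 m/s
63.78 m/s × (1 mph / 0.4470 m/s) = 142.7 mph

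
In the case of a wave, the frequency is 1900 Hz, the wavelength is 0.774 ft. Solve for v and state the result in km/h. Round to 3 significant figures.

Directly: v = fλ.
f = 1900 Hz; λ = 0.774 ft = 0.2359 m.
v = 448.2 m/s
448.2 m/s × (1 km/h / 0.2778 m/s) = 1614 km/h

1610 km/h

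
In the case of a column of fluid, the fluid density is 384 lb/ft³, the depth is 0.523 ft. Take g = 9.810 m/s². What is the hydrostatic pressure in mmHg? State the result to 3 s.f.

P is given directly by: P = ρgh.
ρ = 384 lb/ft³ = 6151 kg/m³; h = 0.523 ft = 0.1594 m; g = 9.810 m/s².
P = 9619 Pa
9619 Pa × (1 mmHg / 133.3 Pa) = 72.15 mmHg

72.1 mmHg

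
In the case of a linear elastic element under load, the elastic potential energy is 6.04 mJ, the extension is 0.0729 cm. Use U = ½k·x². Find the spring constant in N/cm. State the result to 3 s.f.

Rearranging U = ½k·x² for k: k = 2U/x².
U = 6.04 mJ = 0.006040 J; x = 0.0729 cm = 7.290×10^-4 m.
k = 22731 N/m
22731 N/m × (1 N/cm / 100.0 N/m) = 227.3 N/cm

227 N/cm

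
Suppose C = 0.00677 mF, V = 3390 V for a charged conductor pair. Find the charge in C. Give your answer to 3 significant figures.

Rearranging: Q = CV.
C = 0.00677 mF = 6.770×10^-6 F; V = 3390 V.
Q = 0.02295 C  (the unit combination reduces to A·s = C)

0.0230 C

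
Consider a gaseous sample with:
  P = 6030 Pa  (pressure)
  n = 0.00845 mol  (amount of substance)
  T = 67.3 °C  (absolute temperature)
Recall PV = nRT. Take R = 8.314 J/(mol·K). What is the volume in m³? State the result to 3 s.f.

Rearranging: V = nRT/P.
P = 6030 Pa; n = 0.00845 mol; T = 67.3 °C = 340.4 K; R = 8.314 J/(mol·K).
V = 0.003966 m³

0.00397 m³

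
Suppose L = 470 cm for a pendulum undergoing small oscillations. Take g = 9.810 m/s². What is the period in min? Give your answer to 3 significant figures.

T is given directly by: T = 2π√(L/g).
L = 470 cm = 4.700 m; g = 9.810 m/s².
T = 4.349 s
4.349 s × (1 min / 60.00 s) = 0.07248 min

0.0725 min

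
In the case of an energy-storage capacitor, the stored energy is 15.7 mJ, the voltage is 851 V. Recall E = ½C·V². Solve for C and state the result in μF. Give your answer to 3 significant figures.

Solving E = ½C·V² for C: C = 2E/V².
E = 15.7 mJ = 0.01570 J; V = 851 V.
C = 4.336×10^-8 F
4.336×10^-8 F × (1 μF / 1.000×10^-6 F) = 0.04336 μF

0.0434 μF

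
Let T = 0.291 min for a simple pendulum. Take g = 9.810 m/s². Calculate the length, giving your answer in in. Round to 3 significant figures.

2980 in

Rearranging: L = g·(T/2π)².
T = 0.291 min = 17.46 s; g = 9.810 m/s².
L = 75.75 m
75.75 m × (1 in / 0.02540 m) = 2982 in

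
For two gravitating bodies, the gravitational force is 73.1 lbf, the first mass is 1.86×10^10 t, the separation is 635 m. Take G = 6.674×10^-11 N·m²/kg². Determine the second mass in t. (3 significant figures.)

From Newton's law of gravitation: m₂ = F·r²/(G·m₁).
F = 73.1 lbf = 325.2 N; m₁ = 1.86×10^10 t = 1.860×10^13 kg; r = 635 m; G = 6.674×10^-11 N·m²/kg².
m₂ = 1.056×10^5 kg
1.056×10^5 kg × (1 t / 1000 kg) = 105.6 t

106 t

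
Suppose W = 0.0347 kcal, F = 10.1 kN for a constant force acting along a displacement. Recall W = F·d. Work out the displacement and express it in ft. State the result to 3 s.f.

Solving W = F·d for d: d = W/F.
W = 0.0347 kcal = 145.2 J; F = 10.1 kN = 10100 N.
d = 0.01437 m
0.01437 m × (1 ft / 0.3048 m) = 0.04716 ft

0.0472 ft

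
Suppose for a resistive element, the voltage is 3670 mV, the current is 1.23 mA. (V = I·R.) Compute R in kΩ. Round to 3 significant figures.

Rearranging V = I·R for R: R = V/I.
V = 3670 mV = 3.670 V; I = 1.23 mA = 0.001230 A.
R = 2984 Ω
2984 Ω × (1 kΩ / 1000 Ω) = 2.984 kΩ

2.98 kΩ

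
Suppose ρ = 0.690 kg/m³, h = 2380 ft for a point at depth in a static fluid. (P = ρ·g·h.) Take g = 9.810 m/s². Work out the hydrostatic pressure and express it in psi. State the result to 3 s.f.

0.712 psi

P is given directly by: P = ρgh.
ρ = 0.690 kg/m³; h = 2380 ft = 725.4 m; g = 9.810 m/s².
P = 4910 Pa
4910 Pa × (1 psi / 6895 Pa) = 0.7122 psi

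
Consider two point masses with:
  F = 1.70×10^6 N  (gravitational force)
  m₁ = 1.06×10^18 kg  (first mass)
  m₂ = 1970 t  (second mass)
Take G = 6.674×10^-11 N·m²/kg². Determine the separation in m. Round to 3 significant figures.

From Newton's law of gravitation: r = √(G·m₁m₂/F).
F = 1.70×10^6 N; m₁ = 1.06×10^18 kg; m₂ = 1970 t = 1.970×10^6 kg; G = 6.674×10^-11 N·m²/kg².
r = 9054 m

9050 m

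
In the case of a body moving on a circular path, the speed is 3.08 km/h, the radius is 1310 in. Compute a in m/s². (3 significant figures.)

Directly: a = v²/r.
v = 3.08 km/h = 0.8556 m/s; r = 1310 in = 33.27 m.
a = 0.02200 m/s²

0.0220 m/s²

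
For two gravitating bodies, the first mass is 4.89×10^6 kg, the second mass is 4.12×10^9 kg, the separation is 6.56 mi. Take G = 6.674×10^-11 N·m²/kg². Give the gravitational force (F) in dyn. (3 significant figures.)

From Newton's law of gravitation: F = Gm₁m₂/r².
m₁ = 4.89×10^6 kg; m₂ = 4.12×10^9 kg; r = 6.56 mi = 10557 m; G = 6.674×10^-11 N·m²/kg².
F = 0.01206 N  (the unit combination reduces to kg·m/s² = N)
0.01206 N × (1 dyn / 1.000×10^-5 N) = 1206 dyn

1210 dyn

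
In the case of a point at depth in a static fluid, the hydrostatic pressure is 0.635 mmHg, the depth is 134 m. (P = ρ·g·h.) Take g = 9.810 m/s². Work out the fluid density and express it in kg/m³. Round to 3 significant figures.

Rearranging: ρ = P/(g·h).
P = 0.635 mmHg = 84.66 Pa; h = 134 m; g = 9.810 m/s².
ρ = 0.06440 kg/m³

0.0644 kg/m³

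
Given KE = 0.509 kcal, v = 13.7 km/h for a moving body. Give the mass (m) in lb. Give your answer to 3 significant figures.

Solving KE = ½mv² for m: m = 2·KE/v².
KE = 0.509 kcal = 2130 J; v = 13.7 km/h = 3.806 m/s.
m = 294.1 kg
294.1 kg × (1 lb / 0.4536 kg) = 648.4 lb

648 lb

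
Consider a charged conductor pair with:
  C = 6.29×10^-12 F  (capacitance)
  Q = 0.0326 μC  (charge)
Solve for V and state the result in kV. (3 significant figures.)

5.18 kV

Rearranging C = Q/V for V: V = Q/C.
C = 6.29×10^-12 F; Q = 0.0326 μC = 3.260×10^-8 C.
V = 5183 V
5183 V × (1 kV / 1000 V) = 5.183 kV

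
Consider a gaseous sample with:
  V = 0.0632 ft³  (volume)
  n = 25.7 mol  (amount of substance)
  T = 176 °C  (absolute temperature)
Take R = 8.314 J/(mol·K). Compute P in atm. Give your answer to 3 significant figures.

529 atm

From the ideal-gas law: P = nRT/V.
V = 0.0632 ft³ = 0.001790 m³; n = 25.7 mol; T = 176 °C = 449.1 K; R = 8.314 J/(mol·K).
P = 5.363×10^7 Pa  (the unit combination reduces to kg/(m·s²) = Pa)
5.363×10^7 Pa × (1 atm / 1.013×10^5 Pa) = 529.2 atm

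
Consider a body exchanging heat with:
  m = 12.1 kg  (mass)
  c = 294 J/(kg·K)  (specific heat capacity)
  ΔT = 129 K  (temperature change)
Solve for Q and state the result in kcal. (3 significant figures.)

Directly: Q = mcΔT.
m = 12.1 kg; c = 294 J/(kg·K); ΔT = 129 K.
Q = 4.589×10^5 J  (the unit combination reduces to kg·m²/s² = J)
4.589×10^5 J × (1 kcal / 4184 J) = 109.7 kcal

110 kcal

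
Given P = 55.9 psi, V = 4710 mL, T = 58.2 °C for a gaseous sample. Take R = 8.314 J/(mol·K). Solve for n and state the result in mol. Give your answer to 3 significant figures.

From the ideal-gas law: n = PV/(RT).
P = 55.9 psi = 3.854×10^5 Pa; V = 4710 mL = 0.004710 m³; T = 58.2 °C = 331.3 K; R = 8.314 J/(mol·K).
n = 0.6590 mol

0.659 mol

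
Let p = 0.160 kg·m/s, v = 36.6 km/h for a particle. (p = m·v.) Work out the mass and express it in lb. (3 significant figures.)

Solving p = m·v for m: m = p/v.
p = 0.160 kg·m/s; v = 36.6 km/h = 10.17 m/s.
m = 0.01574 kg
0.01574 kg × (1 lb / 0.4536 kg) = 0.03470 lb

0.0347 lb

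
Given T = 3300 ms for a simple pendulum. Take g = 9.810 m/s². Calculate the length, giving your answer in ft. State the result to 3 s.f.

Rearranging: L = g·(T/2π)².
T = 3300 ms = 3.300 s; g = 9.810 m/s².
L = 2.706 m
2.706 m × (1 ft / 0.3048 m) = 8.878 ft

8.88 ft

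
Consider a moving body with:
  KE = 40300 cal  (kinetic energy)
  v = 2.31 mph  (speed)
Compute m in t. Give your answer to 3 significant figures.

316 t

Solving KE = ½mv² for m: m = 2·KE/v².
KE = 40300 cal = 1.686×10^5 J; v = 2.31 mph = 1.033 m/s.
m = 3.162×10^5 kg
3.162×10^5 kg × (1 t / 1000 kg) = 316.2 t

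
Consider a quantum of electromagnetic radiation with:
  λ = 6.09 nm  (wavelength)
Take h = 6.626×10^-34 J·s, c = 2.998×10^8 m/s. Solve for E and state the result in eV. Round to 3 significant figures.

204 eV

E is given directly by: E = hc/λ.
λ = 6.09 nm = 6.090×10^-9 m; h = 6.626×10^-34 J·s; c = 2.998×10^8 m/s.
E = 3.262×10^-17 J  (the unit combination reduces to kg·m²/s² = J)
3.262×10^-17 J × (1 eV / 1.602×10^-19 J) = 203.6 eV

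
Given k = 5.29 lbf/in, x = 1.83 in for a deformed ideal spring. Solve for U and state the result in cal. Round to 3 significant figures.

Directly: U = ½kx².
k = 5.29 lbf/in = 926.4 N/m; x = 1.83 in = 0.04648 m.
U = 1.001 J  (the unit combination reduces to kg·m²/s² = J)
1.001 J × (1 cal / 4.184 J) = 0.2392 cal

0.239 cal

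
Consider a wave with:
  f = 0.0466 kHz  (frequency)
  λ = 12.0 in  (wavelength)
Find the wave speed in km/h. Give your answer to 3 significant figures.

v is given directly by: v = fλ.
f = 0.0466 kHz = 46.60 Hz; λ = 12.0 in = 0.3048 m.
v = 14.20 m/s
14.20 m/s × (1 km/h / 0.2778 m/s) = 51.13 km/h

51.1 km/h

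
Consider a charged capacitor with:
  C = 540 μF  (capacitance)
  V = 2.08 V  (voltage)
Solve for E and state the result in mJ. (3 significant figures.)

E is given directly by: E = ½CV².
C = 540 μF = 5.400×10^-4 F; V = 2.08 V.
E = 0.001168 J
0.001168 J × (1 mJ / 0.001000 J) = 1.168 mJ

1.17 mJ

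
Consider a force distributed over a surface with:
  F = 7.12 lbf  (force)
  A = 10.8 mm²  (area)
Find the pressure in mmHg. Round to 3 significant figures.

P is given directly by: P = F/A.
F = 7.12 lbf = 31.67 N; A = 10.8 mm² = 1.080×10^-5 m².
P = 2.933×10^6 Pa  (the unit combination reduces to kg/(m·s²) = Pa)
2.933×10^6 Pa × (1 mmHg / 133.3 Pa) = 21996 mmHg

22000 mmHg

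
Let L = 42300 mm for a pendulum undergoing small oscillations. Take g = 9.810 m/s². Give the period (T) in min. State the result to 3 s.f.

T is given directly by: T = 2π√(L/g).
L = 42300 mm = 42.30 m; g = 9.810 m/s².
T = 13.05 s
13.05 s × (1 min / 60.00 s) = 0.2175 min

0.217 min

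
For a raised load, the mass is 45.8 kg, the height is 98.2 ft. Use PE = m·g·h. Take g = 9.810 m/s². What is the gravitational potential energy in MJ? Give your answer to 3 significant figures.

0.0134 MJ

PE is given directly by: PE = mgh.
m = 45.8 kg; h = 98.2 ft = 29.93 m; g = 9.810 m/s².
PE = 13448 J
13448 J × (1 MJ / 1.000×10^6 J) = 0.01345 MJ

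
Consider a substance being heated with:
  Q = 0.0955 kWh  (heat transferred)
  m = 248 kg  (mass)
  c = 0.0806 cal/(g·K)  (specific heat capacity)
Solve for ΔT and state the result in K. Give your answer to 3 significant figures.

Rearranging: ΔT = Q/(m·c).
Q = 0.0955 kWh = 3.438×10^5 J; m = 248 kg; c = 0.0806 cal/(g·K) = 337.2 J/(kg·K).
ΔT = 4.111 K

4.11 K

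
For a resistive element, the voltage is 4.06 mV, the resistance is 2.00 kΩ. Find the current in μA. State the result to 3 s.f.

From Ohm's law: I = V/R.
V = 4.06 mV = 0.004060 V; R = 2.00 kΩ = 2000 Ω.
I = 2.030×10^-6 A
2.030×10^-6 A × (1 μA / 1.000×10^-6 A) = 2.030 μA

2.03 μA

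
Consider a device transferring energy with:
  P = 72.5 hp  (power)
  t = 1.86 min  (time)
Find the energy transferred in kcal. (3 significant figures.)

Solving P = W/t for W: W = P·t.
P = 72.5 hp = 54063 W; t = 1.86 min = 111.6 s.
W = 6.033×10^6 J
6.033×10^6 J × (1 kcal / 4184 J) = 1442 kcal

1440 kcal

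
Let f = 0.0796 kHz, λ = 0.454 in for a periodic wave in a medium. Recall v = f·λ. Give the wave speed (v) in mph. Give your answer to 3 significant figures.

Directly: v = fλ.
f = 0.0796 kHz = 79.60 Hz; λ = 0.454 in = 0.01153 m.
v = 0.9179 m/s
0.9179 m/s × (1 mph / 0.4470 m/s) = 2.053 mph

2.05 mph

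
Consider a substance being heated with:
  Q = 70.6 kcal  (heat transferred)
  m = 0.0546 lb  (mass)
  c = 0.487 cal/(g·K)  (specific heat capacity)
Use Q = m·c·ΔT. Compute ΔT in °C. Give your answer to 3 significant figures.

Rearranging Q = m·c·ΔT for ΔT: ΔT = Q/(m·c).
Q = 70.6 kcal = 2.954×10^5 J; m = 0.0546 lb = 0.02477 kg; c = 0.487 cal/(g·K) = 2038 J/(kg·K).
ΔT = 5854 K
Since 1 °C = 1 K, 5854 °C.

5850 °C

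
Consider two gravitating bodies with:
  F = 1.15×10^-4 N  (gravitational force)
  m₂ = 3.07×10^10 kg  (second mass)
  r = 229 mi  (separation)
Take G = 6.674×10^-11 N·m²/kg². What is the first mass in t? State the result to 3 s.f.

From Newton's law of gravitation: m₁ = F·r²/(G·m₂).
F = 1.15×10^-4 N; m₂ = 3.07×10^10 kg; r = 229 mi = 3.685×10^5 m; G = 6.674×10^-11 N·m²/kg².
m₁ = 7.623×10^6 kg
7.623×10^6 kg × (1 t / 1000 kg) = 7623 t

7620 t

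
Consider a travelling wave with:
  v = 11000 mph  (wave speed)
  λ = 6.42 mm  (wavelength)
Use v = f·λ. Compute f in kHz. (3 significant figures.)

Solving v = f·λ for f: f = v/λ.
v = 11000 mph = 4917 m/s; λ = 6.42 mm = 0.006420 m.
f = 7.660×10^5 Hz
7.660×10^5 Hz × (1 kHz / 1000 Hz) = 766.0 kHz

766 kHz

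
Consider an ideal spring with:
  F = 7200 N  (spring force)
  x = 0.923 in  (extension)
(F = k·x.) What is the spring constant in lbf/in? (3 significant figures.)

1750 lbf/in

Rearranging: k = F/x.
F = 7200 N; x = 0.923 in = 0.02344 m.
k = 3.071×10^5 N/m
3.071×10^5 N/m × (1 lbf/in / 175.1 N/m) = 1754 lbf/in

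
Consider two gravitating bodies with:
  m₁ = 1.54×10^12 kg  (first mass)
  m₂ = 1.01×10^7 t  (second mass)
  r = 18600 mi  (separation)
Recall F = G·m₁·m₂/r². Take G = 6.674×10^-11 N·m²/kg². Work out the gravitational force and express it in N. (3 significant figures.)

F is given directly by: F = Gm₁m₂/r².
m₁ = 1.54×10^12 kg; m₂ = 1.01×10^7 t = 1.010×10^10 kg; r = 18600 mi = 2.993×10^7 m; G = 6.674×10^-11 N·m²/kg².
F = 0.001159 N

0.00116 N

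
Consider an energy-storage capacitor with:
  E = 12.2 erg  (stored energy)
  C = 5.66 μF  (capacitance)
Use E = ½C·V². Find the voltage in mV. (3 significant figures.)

657 mV

Rearranging: V = √(2E/C).
E = 12.2 erg = 1.220×10^-6 J; C = 5.66 μF = 5.660×10^-6 F.
V = 0.6566 V
0.6566 V × (1 mV / 0.001000 V) = 656.6 mV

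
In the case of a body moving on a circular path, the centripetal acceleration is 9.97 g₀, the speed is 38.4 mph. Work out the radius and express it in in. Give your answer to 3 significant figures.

119 in

Rearranging: r = v²/a.
a = 9.97 g₀ = 97.77 m/s²; v = 38.4 mph = 17.17 m/s.
r = 3.014 m
3.014 m × (1 in / 0.02540 m) = 118.7 in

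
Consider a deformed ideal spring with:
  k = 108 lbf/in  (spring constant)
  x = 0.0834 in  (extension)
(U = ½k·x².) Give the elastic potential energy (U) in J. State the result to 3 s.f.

0.0424 J

U is given directly by: U = ½kx².
k = 108 lbf/in = 18914 N/m; x = 0.0834 in = 0.002118 m.
U = 0.04244 J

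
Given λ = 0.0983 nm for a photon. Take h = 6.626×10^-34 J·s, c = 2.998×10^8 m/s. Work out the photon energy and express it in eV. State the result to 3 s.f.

Directly: E = hc/λ.
λ = 0.0983 nm = 9.830×10^-11 m; h = 6.626×10^-34 J·s; c = 2.998×10^8 m/s.
E = 2.021×10^-15 J
2.021×10^-15 J × (1 eV / 1.602×10^-19 J) = 12613 eV

12600 eV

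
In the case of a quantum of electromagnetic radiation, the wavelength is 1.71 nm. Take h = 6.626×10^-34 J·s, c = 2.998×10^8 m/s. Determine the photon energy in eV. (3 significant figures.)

Directly: E = hc/λ.
λ = 1.71 nm = 1.710×10^-9 m; h = 6.626×10^-34 J·s; c = 2.998×10^8 m/s.
E = 1.162×10^-16 J  (the unit combination reduces to kg·m²/s² = J)
1.162×10^-16 J × (1 eV / 1.602×10^-19 J) = 725.1 eV

725 eV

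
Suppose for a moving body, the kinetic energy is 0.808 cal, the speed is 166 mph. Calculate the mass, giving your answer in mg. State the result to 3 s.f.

1230 mg

Rearranging KE = ½mv² for m: m = 2·KE/v².
KE = 0.808 cal = 3.381 J; v = 166 mph = 74.21 m/s.
m = 0.001228 kg
0.001228 kg × (1 mg / 1.000×10^-6 kg) = 1228 mg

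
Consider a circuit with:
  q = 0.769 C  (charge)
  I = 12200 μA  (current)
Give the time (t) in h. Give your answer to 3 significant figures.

0.0175 h

Solving q = I·t for t: t = q/I.
q = 0.769 C; I = 12200 μA = 0.01220 A.
t = 63.03 s
63.03 s × (1 h / 3600 s) = 0.01751 h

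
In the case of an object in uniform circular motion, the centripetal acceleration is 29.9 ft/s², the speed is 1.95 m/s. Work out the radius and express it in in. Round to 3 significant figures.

Rearranging a = v²/r for r: r = v²/a.
a = 29.9 ft/s² = 9.114 m/s²; v = 1.95 m/s.
r = 0.4172 m
0.4172 m × (1 in / 0.02540 m) = 16.43 in

16.4 in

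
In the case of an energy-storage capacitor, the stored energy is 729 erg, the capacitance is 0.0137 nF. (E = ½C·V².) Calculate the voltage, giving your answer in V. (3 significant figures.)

Rearranging: V = √(2E/C).
E = 729 erg = 7.290×10^-5 J; C = 0.0137 nF = 1.370×10^-11 F.
V = 3262 V

3260 V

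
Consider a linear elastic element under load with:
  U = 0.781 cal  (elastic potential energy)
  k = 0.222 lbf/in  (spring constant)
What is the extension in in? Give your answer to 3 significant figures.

Rearranging U = ½k·x² for x: x = √(2U/k).
U = 0.781 cal = 3.268 J; k = 0.222 lbf/in = 38.88 N/m.
x = 0.4100 m
0.4100 m × (1 in / 0.02540 m) = 16.14 in

16.1 in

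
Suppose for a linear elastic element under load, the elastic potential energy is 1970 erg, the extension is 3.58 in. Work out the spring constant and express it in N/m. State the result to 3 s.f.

Rearranging: k = 2U/x².
U = 1970 erg = 1.970×10^-4 J; x = 3.58 in = 0.09093 m.
k = 0.04765 N/m

0.0476 N/m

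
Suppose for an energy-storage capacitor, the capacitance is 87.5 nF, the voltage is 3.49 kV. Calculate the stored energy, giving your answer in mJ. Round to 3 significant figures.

E is given directly by: E = ½CV².
C = 87.5 nF = 8.750×10^-8 F; V = 3.49 kV = 3490 V.
E = 0.5329 J  (the unit combination reduces to kg·m²/s² = J)
0.5329 J × (1 mJ / 0.001000 J) = 532.9 mJ

533 mJ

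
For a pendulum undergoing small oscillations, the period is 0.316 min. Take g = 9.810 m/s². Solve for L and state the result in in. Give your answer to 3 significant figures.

Rearranging: L = g·(T/2π)².
T = 0.316 min = 18.96 s; g = 9.810 m/s².
L = 89.33 m
89.33 m × (1 in / 0.02540 m) = 3517 in

3520 in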